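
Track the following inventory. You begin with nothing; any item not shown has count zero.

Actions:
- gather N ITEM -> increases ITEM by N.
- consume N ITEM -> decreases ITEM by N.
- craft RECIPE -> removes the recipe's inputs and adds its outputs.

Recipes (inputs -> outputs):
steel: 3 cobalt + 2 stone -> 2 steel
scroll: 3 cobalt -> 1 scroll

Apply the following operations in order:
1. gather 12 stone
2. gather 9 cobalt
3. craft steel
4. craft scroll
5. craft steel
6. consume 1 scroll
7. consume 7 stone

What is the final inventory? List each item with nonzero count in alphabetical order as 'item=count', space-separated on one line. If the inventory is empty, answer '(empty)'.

Answer: steel=4 stone=1

Derivation:
After 1 (gather 12 stone): stone=12
After 2 (gather 9 cobalt): cobalt=9 stone=12
After 3 (craft steel): cobalt=6 steel=2 stone=10
After 4 (craft scroll): cobalt=3 scroll=1 steel=2 stone=10
After 5 (craft steel): scroll=1 steel=4 stone=8
After 6 (consume 1 scroll): steel=4 stone=8
After 7 (consume 7 stone): steel=4 stone=1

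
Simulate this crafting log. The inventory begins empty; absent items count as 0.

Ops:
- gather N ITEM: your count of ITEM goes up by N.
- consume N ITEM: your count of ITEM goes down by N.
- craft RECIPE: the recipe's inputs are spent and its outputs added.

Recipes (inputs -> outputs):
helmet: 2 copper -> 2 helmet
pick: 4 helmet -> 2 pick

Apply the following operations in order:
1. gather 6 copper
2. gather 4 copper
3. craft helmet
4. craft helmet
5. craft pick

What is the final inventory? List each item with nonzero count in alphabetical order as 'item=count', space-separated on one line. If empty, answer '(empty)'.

After 1 (gather 6 copper): copper=6
After 2 (gather 4 copper): copper=10
After 3 (craft helmet): copper=8 helmet=2
After 4 (craft helmet): copper=6 helmet=4
After 5 (craft pick): copper=6 pick=2

Answer: copper=6 pick=2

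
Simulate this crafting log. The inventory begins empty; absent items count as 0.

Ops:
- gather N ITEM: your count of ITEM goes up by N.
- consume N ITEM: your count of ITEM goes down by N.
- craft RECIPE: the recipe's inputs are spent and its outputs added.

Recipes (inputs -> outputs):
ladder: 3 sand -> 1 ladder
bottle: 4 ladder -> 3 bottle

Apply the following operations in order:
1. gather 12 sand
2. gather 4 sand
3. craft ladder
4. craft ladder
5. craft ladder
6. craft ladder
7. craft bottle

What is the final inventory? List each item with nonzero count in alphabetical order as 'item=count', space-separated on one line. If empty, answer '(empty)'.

Answer: bottle=3 sand=4

Derivation:
After 1 (gather 12 sand): sand=12
After 2 (gather 4 sand): sand=16
After 3 (craft ladder): ladder=1 sand=13
After 4 (craft ladder): ladder=2 sand=10
After 5 (craft ladder): ladder=3 sand=7
After 6 (craft ladder): ladder=4 sand=4
After 7 (craft bottle): bottle=3 sand=4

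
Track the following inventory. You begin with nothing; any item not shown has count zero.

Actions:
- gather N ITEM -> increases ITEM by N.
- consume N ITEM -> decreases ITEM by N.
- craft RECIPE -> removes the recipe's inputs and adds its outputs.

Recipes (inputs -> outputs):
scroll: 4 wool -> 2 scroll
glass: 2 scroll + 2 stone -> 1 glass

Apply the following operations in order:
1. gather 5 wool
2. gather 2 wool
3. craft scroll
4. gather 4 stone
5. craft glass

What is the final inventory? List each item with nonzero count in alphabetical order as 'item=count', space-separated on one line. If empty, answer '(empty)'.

Answer: glass=1 stone=2 wool=3

Derivation:
After 1 (gather 5 wool): wool=5
After 2 (gather 2 wool): wool=7
After 3 (craft scroll): scroll=2 wool=3
After 4 (gather 4 stone): scroll=2 stone=4 wool=3
After 5 (craft glass): glass=1 stone=2 wool=3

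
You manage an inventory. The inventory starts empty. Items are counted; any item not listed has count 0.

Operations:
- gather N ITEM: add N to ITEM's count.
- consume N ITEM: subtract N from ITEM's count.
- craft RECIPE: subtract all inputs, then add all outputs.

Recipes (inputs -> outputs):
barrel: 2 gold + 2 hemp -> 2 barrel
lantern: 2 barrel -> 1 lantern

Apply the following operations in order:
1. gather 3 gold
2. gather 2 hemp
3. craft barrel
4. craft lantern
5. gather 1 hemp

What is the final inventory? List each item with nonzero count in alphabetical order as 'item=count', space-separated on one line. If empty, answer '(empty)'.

After 1 (gather 3 gold): gold=3
After 2 (gather 2 hemp): gold=3 hemp=2
After 3 (craft barrel): barrel=2 gold=1
After 4 (craft lantern): gold=1 lantern=1
After 5 (gather 1 hemp): gold=1 hemp=1 lantern=1

Answer: gold=1 hemp=1 lantern=1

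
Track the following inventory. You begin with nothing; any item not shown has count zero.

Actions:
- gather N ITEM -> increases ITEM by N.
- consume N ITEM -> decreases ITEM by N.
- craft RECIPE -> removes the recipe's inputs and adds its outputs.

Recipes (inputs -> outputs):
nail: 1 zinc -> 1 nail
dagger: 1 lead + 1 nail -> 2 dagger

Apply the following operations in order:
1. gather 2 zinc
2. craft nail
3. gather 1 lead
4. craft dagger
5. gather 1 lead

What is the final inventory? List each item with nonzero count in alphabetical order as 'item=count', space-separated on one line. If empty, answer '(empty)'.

After 1 (gather 2 zinc): zinc=2
After 2 (craft nail): nail=1 zinc=1
After 3 (gather 1 lead): lead=1 nail=1 zinc=1
After 4 (craft dagger): dagger=2 zinc=1
After 5 (gather 1 lead): dagger=2 lead=1 zinc=1

Answer: dagger=2 lead=1 zinc=1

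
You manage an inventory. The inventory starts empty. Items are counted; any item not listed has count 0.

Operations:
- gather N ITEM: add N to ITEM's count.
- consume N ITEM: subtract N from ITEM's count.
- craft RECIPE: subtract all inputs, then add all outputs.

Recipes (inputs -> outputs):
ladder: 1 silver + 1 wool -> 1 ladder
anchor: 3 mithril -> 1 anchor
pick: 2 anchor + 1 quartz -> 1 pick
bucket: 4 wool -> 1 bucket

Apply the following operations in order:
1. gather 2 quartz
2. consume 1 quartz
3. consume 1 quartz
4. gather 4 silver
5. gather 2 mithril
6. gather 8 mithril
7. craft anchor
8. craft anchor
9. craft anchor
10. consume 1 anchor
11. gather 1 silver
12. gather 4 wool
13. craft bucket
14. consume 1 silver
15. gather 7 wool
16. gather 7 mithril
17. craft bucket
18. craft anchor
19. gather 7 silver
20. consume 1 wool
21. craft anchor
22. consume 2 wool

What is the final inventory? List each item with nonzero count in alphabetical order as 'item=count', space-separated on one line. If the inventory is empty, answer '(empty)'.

Answer: anchor=4 bucket=2 mithril=2 silver=11

Derivation:
After 1 (gather 2 quartz): quartz=2
After 2 (consume 1 quartz): quartz=1
After 3 (consume 1 quartz): (empty)
After 4 (gather 4 silver): silver=4
After 5 (gather 2 mithril): mithril=2 silver=4
After 6 (gather 8 mithril): mithril=10 silver=4
After 7 (craft anchor): anchor=1 mithril=7 silver=4
After 8 (craft anchor): anchor=2 mithril=4 silver=4
After 9 (craft anchor): anchor=3 mithril=1 silver=4
After 10 (consume 1 anchor): anchor=2 mithril=1 silver=4
After 11 (gather 1 silver): anchor=2 mithril=1 silver=5
After 12 (gather 4 wool): anchor=2 mithril=1 silver=5 wool=4
After 13 (craft bucket): anchor=2 bucket=1 mithril=1 silver=5
After 14 (consume 1 silver): anchor=2 bucket=1 mithril=1 silver=4
After 15 (gather 7 wool): anchor=2 bucket=1 mithril=1 silver=4 wool=7
After 16 (gather 7 mithril): anchor=2 bucket=1 mithril=8 silver=4 wool=7
After 17 (craft bucket): anchor=2 bucket=2 mithril=8 silver=4 wool=3
After 18 (craft anchor): anchor=3 bucket=2 mithril=5 silver=4 wool=3
After 19 (gather 7 silver): anchor=3 bucket=2 mithril=5 silver=11 wool=3
After 20 (consume 1 wool): anchor=3 bucket=2 mithril=5 silver=11 wool=2
After 21 (craft anchor): anchor=4 bucket=2 mithril=2 silver=11 wool=2
After 22 (consume 2 wool): anchor=4 bucket=2 mithril=2 silver=11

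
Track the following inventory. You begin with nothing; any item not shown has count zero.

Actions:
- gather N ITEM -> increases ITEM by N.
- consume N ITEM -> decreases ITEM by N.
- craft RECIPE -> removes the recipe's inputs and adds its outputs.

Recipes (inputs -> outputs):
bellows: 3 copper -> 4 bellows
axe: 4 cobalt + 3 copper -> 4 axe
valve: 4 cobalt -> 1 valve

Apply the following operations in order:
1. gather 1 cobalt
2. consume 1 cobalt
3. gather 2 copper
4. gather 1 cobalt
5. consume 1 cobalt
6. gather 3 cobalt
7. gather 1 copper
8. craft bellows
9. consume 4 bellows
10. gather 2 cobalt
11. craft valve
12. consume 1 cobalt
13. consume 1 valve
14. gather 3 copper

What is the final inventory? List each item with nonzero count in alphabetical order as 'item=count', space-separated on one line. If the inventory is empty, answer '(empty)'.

Answer: copper=3

Derivation:
After 1 (gather 1 cobalt): cobalt=1
After 2 (consume 1 cobalt): (empty)
After 3 (gather 2 copper): copper=2
After 4 (gather 1 cobalt): cobalt=1 copper=2
After 5 (consume 1 cobalt): copper=2
After 6 (gather 3 cobalt): cobalt=3 copper=2
After 7 (gather 1 copper): cobalt=3 copper=3
After 8 (craft bellows): bellows=4 cobalt=3
After 9 (consume 4 bellows): cobalt=3
After 10 (gather 2 cobalt): cobalt=5
After 11 (craft valve): cobalt=1 valve=1
After 12 (consume 1 cobalt): valve=1
After 13 (consume 1 valve): (empty)
After 14 (gather 3 copper): copper=3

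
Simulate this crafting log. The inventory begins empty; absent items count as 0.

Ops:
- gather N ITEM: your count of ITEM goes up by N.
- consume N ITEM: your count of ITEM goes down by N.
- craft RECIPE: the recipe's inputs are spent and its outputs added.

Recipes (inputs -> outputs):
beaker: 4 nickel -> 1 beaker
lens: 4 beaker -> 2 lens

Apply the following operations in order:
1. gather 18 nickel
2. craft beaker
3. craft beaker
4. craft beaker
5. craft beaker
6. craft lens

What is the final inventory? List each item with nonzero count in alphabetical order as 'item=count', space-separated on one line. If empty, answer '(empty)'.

Answer: lens=2 nickel=2

Derivation:
After 1 (gather 18 nickel): nickel=18
After 2 (craft beaker): beaker=1 nickel=14
After 3 (craft beaker): beaker=2 nickel=10
After 4 (craft beaker): beaker=3 nickel=6
After 5 (craft beaker): beaker=4 nickel=2
After 6 (craft lens): lens=2 nickel=2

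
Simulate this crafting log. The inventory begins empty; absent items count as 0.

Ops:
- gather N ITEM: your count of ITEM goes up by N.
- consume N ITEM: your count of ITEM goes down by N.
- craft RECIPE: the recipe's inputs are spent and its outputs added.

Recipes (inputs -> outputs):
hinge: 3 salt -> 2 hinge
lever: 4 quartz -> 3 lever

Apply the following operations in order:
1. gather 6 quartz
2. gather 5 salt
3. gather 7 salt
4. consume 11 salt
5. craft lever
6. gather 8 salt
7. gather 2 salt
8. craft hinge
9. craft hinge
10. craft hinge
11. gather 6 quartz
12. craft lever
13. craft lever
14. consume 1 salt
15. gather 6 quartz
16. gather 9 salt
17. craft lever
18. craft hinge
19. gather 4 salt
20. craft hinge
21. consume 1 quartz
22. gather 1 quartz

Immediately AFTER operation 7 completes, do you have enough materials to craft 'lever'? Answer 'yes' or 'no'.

Answer: no

Derivation:
After 1 (gather 6 quartz): quartz=6
After 2 (gather 5 salt): quartz=6 salt=5
After 3 (gather 7 salt): quartz=6 salt=12
After 4 (consume 11 salt): quartz=6 salt=1
After 5 (craft lever): lever=3 quartz=2 salt=1
After 6 (gather 8 salt): lever=3 quartz=2 salt=9
After 7 (gather 2 salt): lever=3 quartz=2 salt=11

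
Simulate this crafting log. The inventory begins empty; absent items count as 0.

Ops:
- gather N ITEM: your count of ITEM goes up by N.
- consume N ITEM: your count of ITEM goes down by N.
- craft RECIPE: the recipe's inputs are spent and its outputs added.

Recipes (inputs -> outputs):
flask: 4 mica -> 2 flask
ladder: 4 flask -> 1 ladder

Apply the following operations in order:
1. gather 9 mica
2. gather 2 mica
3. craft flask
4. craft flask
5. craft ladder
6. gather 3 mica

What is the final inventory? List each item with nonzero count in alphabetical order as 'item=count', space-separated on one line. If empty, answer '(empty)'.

After 1 (gather 9 mica): mica=9
After 2 (gather 2 mica): mica=11
After 3 (craft flask): flask=2 mica=7
After 4 (craft flask): flask=4 mica=3
After 5 (craft ladder): ladder=1 mica=3
After 6 (gather 3 mica): ladder=1 mica=6

Answer: ladder=1 mica=6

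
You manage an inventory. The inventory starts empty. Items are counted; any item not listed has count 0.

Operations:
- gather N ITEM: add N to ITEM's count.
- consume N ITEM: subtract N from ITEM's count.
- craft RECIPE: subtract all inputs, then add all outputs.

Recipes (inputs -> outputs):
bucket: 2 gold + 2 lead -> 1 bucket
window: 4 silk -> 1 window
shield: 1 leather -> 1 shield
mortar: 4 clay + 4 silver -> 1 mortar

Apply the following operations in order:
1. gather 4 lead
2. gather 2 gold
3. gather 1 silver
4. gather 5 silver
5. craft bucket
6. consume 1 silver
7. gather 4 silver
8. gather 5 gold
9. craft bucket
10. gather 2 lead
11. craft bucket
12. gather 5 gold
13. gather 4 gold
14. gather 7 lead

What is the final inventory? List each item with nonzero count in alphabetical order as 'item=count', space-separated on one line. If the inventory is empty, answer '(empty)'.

Answer: bucket=3 gold=10 lead=7 silver=9

Derivation:
After 1 (gather 4 lead): lead=4
After 2 (gather 2 gold): gold=2 lead=4
After 3 (gather 1 silver): gold=2 lead=4 silver=1
After 4 (gather 5 silver): gold=2 lead=4 silver=6
After 5 (craft bucket): bucket=1 lead=2 silver=6
After 6 (consume 1 silver): bucket=1 lead=2 silver=5
After 7 (gather 4 silver): bucket=1 lead=2 silver=9
After 8 (gather 5 gold): bucket=1 gold=5 lead=2 silver=9
After 9 (craft bucket): bucket=2 gold=3 silver=9
After 10 (gather 2 lead): bucket=2 gold=3 lead=2 silver=9
After 11 (craft bucket): bucket=3 gold=1 silver=9
After 12 (gather 5 gold): bucket=3 gold=6 silver=9
After 13 (gather 4 gold): bucket=3 gold=10 silver=9
After 14 (gather 7 lead): bucket=3 gold=10 lead=7 silver=9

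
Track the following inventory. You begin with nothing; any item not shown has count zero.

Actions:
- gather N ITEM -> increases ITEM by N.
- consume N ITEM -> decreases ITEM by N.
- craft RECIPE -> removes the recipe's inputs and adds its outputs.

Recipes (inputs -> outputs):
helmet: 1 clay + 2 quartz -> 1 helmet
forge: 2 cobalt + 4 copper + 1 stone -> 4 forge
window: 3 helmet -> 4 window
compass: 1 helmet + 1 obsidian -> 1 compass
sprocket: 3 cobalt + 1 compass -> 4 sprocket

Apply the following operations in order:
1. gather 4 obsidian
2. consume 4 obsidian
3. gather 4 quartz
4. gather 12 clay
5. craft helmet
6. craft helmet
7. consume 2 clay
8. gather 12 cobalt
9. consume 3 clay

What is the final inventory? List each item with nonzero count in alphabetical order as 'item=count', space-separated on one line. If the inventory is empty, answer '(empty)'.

Answer: clay=5 cobalt=12 helmet=2

Derivation:
After 1 (gather 4 obsidian): obsidian=4
After 2 (consume 4 obsidian): (empty)
After 3 (gather 4 quartz): quartz=4
After 4 (gather 12 clay): clay=12 quartz=4
After 5 (craft helmet): clay=11 helmet=1 quartz=2
After 6 (craft helmet): clay=10 helmet=2
After 7 (consume 2 clay): clay=8 helmet=2
After 8 (gather 12 cobalt): clay=8 cobalt=12 helmet=2
After 9 (consume 3 clay): clay=5 cobalt=12 helmet=2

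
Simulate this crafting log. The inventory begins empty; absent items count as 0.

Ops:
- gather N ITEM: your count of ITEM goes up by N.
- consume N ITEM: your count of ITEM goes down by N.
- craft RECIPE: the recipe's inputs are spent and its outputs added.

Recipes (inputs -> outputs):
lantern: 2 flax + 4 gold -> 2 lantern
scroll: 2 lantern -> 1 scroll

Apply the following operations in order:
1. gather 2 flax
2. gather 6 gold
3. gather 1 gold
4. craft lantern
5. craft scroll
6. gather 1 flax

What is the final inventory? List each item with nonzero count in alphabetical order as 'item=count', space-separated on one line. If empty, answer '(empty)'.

Answer: flax=1 gold=3 scroll=1

Derivation:
After 1 (gather 2 flax): flax=2
After 2 (gather 6 gold): flax=2 gold=6
After 3 (gather 1 gold): flax=2 gold=7
After 4 (craft lantern): gold=3 lantern=2
After 5 (craft scroll): gold=3 scroll=1
After 6 (gather 1 flax): flax=1 gold=3 scroll=1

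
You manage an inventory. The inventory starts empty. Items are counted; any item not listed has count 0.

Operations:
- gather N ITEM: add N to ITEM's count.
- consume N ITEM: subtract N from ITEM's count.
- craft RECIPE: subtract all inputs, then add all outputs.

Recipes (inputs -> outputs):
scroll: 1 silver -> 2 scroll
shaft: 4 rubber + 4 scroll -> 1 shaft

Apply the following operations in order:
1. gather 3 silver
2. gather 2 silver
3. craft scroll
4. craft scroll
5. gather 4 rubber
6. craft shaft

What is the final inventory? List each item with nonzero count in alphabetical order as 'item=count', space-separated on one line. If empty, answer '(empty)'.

After 1 (gather 3 silver): silver=3
After 2 (gather 2 silver): silver=5
After 3 (craft scroll): scroll=2 silver=4
After 4 (craft scroll): scroll=4 silver=3
After 5 (gather 4 rubber): rubber=4 scroll=4 silver=3
After 6 (craft shaft): shaft=1 silver=3

Answer: shaft=1 silver=3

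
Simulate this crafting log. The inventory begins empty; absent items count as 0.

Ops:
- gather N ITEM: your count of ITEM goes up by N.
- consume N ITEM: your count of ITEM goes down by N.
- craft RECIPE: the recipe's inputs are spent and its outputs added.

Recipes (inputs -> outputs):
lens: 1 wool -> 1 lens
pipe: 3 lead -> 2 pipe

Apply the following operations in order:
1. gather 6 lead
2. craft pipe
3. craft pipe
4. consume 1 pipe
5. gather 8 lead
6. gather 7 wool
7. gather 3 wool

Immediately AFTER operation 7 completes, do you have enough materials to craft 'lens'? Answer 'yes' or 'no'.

Answer: yes

Derivation:
After 1 (gather 6 lead): lead=6
After 2 (craft pipe): lead=3 pipe=2
After 3 (craft pipe): pipe=4
After 4 (consume 1 pipe): pipe=3
After 5 (gather 8 lead): lead=8 pipe=3
After 6 (gather 7 wool): lead=8 pipe=3 wool=7
After 7 (gather 3 wool): lead=8 pipe=3 wool=10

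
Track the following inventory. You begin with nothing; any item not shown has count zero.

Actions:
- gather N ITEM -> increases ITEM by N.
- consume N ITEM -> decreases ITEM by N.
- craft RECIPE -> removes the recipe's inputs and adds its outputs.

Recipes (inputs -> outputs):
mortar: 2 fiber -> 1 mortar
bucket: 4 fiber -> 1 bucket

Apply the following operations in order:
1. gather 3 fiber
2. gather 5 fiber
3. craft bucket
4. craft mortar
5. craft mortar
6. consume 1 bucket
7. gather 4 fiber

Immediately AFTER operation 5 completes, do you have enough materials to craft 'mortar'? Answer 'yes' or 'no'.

Answer: no

Derivation:
After 1 (gather 3 fiber): fiber=3
After 2 (gather 5 fiber): fiber=8
After 3 (craft bucket): bucket=1 fiber=4
After 4 (craft mortar): bucket=1 fiber=2 mortar=1
After 5 (craft mortar): bucket=1 mortar=2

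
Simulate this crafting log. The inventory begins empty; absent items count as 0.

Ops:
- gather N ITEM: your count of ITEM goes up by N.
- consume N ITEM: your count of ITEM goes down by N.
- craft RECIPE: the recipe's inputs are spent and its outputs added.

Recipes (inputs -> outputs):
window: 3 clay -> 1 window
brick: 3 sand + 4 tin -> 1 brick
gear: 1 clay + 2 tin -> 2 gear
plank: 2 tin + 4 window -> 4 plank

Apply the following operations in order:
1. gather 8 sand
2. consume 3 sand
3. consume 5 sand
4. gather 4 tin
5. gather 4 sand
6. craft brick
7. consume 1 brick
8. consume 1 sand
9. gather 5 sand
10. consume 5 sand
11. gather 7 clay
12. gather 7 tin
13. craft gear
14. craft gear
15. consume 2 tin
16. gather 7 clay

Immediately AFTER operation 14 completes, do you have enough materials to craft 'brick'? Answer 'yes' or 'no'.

Answer: no

Derivation:
After 1 (gather 8 sand): sand=8
After 2 (consume 3 sand): sand=5
After 3 (consume 5 sand): (empty)
After 4 (gather 4 tin): tin=4
After 5 (gather 4 sand): sand=4 tin=4
After 6 (craft brick): brick=1 sand=1
After 7 (consume 1 brick): sand=1
After 8 (consume 1 sand): (empty)
After 9 (gather 5 sand): sand=5
After 10 (consume 5 sand): (empty)
After 11 (gather 7 clay): clay=7
After 12 (gather 7 tin): clay=7 tin=7
After 13 (craft gear): clay=6 gear=2 tin=5
After 14 (craft gear): clay=5 gear=4 tin=3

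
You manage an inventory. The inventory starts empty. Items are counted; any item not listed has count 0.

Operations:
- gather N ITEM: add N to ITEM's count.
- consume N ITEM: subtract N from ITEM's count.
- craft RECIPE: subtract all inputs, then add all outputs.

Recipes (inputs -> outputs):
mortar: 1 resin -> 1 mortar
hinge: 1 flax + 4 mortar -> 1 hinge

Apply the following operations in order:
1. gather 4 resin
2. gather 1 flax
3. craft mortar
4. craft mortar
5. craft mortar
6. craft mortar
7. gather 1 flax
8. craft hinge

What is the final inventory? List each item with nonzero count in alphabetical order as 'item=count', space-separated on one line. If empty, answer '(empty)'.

Answer: flax=1 hinge=1

Derivation:
After 1 (gather 4 resin): resin=4
After 2 (gather 1 flax): flax=1 resin=4
After 3 (craft mortar): flax=1 mortar=1 resin=3
After 4 (craft mortar): flax=1 mortar=2 resin=2
After 5 (craft mortar): flax=1 mortar=3 resin=1
After 6 (craft mortar): flax=1 mortar=4
After 7 (gather 1 flax): flax=2 mortar=4
After 8 (craft hinge): flax=1 hinge=1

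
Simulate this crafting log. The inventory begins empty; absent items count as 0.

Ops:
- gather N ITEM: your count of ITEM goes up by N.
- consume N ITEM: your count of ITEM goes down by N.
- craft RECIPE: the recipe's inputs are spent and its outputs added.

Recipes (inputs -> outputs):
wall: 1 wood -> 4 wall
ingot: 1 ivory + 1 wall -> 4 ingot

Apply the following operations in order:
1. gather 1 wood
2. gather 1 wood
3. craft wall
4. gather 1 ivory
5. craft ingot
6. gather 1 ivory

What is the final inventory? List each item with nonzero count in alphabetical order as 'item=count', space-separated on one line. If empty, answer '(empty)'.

Answer: ingot=4 ivory=1 wall=3 wood=1

Derivation:
After 1 (gather 1 wood): wood=1
After 2 (gather 1 wood): wood=2
After 3 (craft wall): wall=4 wood=1
After 4 (gather 1 ivory): ivory=1 wall=4 wood=1
After 5 (craft ingot): ingot=4 wall=3 wood=1
After 6 (gather 1 ivory): ingot=4 ivory=1 wall=3 wood=1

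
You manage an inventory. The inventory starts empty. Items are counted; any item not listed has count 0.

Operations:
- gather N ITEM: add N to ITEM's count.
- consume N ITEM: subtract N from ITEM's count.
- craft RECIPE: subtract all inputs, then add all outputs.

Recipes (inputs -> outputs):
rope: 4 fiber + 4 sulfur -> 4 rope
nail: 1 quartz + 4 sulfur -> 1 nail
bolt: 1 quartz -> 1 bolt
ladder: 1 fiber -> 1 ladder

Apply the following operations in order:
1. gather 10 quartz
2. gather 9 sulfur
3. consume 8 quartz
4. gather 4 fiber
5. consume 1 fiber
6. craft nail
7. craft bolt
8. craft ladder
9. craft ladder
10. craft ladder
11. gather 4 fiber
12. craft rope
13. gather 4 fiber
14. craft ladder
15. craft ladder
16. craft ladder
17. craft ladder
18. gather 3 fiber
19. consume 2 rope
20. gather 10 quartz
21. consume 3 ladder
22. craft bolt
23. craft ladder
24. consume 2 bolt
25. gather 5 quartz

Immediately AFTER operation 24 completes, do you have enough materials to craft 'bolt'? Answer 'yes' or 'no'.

After 1 (gather 10 quartz): quartz=10
After 2 (gather 9 sulfur): quartz=10 sulfur=9
After 3 (consume 8 quartz): quartz=2 sulfur=9
After 4 (gather 4 fiber): fiber=4 quartz=2 sulfur=9
After 5 (consume 1 fiber): fiber=3 quartz=2 sulfur=9
After 6 (craft nail): fiber=3 nail=1 quartz=1 sulfur=5
After 7 (craft bolt): bolt=1 fiber=3 nail=1 sulfur=5
After 8 (craft ladder): bolt=1 fiber=2 ladder=1 nail=1 sulfur=5
After 9 (craft ladder): bolt=1 fiber=1 ladder=2 nail=1 sulfur=5
After 10 (craft ladder): bolt=1 ladder=3 nail=1 sulfur=5
After 11 (gather 4 fiber): bolt=1 fiber=4 ladder=3 nail=1 sulfur=5
After 12 (craft rope): bolt=1 ladder=3 nail=1 rope=4 sulfur=1
After 13 (gather 4 fiber): bolt=1 fiber=4 ladder=3 nail=1 rope=4 sulfur=1
After 14 (craft ladder): bolt=1 fiber=3 ladder=4 nail=1 rope=4 sulfur=1
After 15 (craft ladder): bolt=1 fiber=2 ladder=5 nail=1 rope=4 sulfur=1
After 16 (craft ladder): bolt=1 fiber=1 ladder=6 nail=1 rope=4 sulfur=1
After 17 (craft ladder): bolt=1 ladder=7 nail=1 rope=4 sulfur=1
After 18 (gather 3 fiber): bolt=1 fiber=3 ladder=7 nail=1 rope=4 sulfur=1
After 19 (consume 2 rope): bolt=1 fiber=3 ladder=7 nail=1 rope=2 sulfur=1
After 20 (gather 10 quartz): bolt=1 fiber=3 ladder=7 nail=1 quartz=10 rope=2 sulfur=1
After 21 (consume 3 ladder): bolt=1 fiber=3 ladder=4 nail=1 quartz=10 rope=2 sulfur=1
After 22 (craft bolt): bolt=2 fiber=3 ladder=4 nail=1 quartz=9 rope=2 sulfur=1
After 23 (craft ladder): bolt=2 fiber=2 ladder=5 nail=1 quartz=9 rope=2 sulfur=1
After 24 (consume 2 bolt): fiber=2 ladder=5 nail=1 quartz=9 rope=2 sulfur=1

Answer: yes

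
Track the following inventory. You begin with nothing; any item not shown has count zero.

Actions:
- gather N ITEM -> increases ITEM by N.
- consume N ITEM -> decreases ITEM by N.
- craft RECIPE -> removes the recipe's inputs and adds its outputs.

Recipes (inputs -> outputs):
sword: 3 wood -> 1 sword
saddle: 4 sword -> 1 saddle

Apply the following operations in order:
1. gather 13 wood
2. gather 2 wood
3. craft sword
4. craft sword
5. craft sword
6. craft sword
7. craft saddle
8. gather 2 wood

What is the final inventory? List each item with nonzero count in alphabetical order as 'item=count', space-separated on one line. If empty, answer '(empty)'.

Answer: saddle=1 wood=5

Derivation:
After 1 (gather 13 wood): wood=13
After 2 (gather 2 wood): wood=15
After 3 (craft sword): sword=1 wood=12
After 4 (craft sword): sword=2 wood=9
After 5 (craft sword): sword=3 wood=6
After 6 (craft sword): sword=4 wood=3
After 7 (craft saddle): saddle=1 wood=3
After 8 (gather 2 wood): saddle=1 wood=5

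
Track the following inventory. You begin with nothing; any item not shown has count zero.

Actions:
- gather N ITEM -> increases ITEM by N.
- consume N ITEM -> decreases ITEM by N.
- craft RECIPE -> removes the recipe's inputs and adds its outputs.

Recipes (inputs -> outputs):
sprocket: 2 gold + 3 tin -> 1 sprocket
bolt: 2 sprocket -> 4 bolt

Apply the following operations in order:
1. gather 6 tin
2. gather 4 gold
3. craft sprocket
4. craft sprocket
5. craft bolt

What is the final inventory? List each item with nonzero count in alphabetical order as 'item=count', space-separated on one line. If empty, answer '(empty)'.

Answer: bolt=4

Derivation:
After 1 (gather 6 tin): tin=6
After 2 (gather 4 gold): gold=4 tin=6
After 3 (craft sprocket): gold=2 sprocket=1 tin=3
After 4 (craft sprocket): sprocket=2
After 5 (craft bolt): bolt=4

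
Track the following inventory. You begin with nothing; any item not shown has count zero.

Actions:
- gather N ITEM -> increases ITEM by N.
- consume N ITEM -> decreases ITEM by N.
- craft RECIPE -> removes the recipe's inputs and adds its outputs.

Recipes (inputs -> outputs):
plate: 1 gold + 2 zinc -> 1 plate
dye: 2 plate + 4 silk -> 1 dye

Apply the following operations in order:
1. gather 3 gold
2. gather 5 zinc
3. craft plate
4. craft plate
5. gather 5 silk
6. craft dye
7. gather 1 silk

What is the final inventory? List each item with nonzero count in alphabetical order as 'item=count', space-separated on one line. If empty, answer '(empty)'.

Answer: dye=1 gold=1 silk=2 zinc=1

Derivation:
After 1 (gather 3 gold): gold=3
After 2 (gather 5 zinc): gold=3 zinc=5
After 3 (craft plate): gold=2 plate=1 zinc=3
After 4 (craft plate): gold=1 plate=2 zinc=1
After 5 (gather 5 silk): gold=1 plate=2 silk=5 zinc=1
After 6 (craft dye): dye=1 gold=1 silk=1 zinc=1
After 7 (gather 1 silk): dye=1 gold=1 silk=2 zinc=1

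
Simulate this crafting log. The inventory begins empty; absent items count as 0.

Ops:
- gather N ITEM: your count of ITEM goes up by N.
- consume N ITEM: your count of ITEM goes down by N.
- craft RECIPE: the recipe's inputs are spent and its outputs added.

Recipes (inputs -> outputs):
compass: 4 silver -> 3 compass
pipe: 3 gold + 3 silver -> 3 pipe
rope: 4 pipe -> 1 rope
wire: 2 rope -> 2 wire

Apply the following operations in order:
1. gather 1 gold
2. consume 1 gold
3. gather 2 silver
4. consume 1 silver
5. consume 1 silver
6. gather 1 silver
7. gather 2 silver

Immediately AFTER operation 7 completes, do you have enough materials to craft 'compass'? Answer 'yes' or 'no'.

After 1 (gather 1 gold): gold=1
After 2 (consume 1 gold): (empty)
After 3 (gather 2 silver): silver=2
After 4 (consume 1 silver): silver=1
After 5 (consume 1 silver): (empty)
After 6 (gather 1 silver): silver=1
After 7 (gather 2 silver): silver=3

Answer: no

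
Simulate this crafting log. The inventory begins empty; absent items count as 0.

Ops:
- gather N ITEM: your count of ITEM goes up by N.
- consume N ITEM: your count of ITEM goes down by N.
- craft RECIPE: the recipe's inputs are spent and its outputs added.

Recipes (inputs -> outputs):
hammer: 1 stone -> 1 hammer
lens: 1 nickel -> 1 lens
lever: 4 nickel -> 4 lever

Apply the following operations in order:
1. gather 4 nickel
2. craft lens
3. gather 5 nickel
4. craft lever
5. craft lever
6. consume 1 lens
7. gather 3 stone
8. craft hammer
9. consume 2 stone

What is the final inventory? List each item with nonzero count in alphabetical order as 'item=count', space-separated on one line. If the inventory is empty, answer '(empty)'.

After 1 (gather 4 nickel): nickel=4
After 2 (craft lens): lens=1 nickel=3
After 3 (gather 5 nickel): lens=1 nickel=8
After 4 (craft lever): lens=1 lever=4 nickel=4
After 5 (craft lever): lens=1 lever=8
After 6 (consume 1 lens): lever=8
After 7 (gather 3 stone): lever=8 stone=3
After 8 (craft hammer): hammer=1 lever=8 stone=2
After 9 (consume 2 stone): hammer=1 lever=8

Answer: hammer=1 lever=8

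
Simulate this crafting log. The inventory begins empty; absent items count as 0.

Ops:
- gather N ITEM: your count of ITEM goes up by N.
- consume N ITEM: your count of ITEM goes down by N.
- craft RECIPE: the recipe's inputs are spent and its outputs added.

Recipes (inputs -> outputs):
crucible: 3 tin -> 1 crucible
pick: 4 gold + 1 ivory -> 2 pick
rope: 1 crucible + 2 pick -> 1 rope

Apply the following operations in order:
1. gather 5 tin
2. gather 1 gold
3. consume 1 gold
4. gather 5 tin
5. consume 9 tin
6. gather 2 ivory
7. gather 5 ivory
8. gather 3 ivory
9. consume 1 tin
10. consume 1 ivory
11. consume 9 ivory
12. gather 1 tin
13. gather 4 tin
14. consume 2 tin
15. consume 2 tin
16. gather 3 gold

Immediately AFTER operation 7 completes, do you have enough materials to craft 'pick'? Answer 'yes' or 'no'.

After 1 (gather 5 tin): tin=5
After 2 (gather 1 gold): gold=1 tin=5
After 3 (consume 1 gold): tin=5
After 4 (gather 5 tin): tin=10
After 5 (consume 9 tin): tin=1
After 6 (gather 2 ivory): ivory=2 tin=1
After 7 (gather 5 ivory): ivory=7 tin=1

Answer: no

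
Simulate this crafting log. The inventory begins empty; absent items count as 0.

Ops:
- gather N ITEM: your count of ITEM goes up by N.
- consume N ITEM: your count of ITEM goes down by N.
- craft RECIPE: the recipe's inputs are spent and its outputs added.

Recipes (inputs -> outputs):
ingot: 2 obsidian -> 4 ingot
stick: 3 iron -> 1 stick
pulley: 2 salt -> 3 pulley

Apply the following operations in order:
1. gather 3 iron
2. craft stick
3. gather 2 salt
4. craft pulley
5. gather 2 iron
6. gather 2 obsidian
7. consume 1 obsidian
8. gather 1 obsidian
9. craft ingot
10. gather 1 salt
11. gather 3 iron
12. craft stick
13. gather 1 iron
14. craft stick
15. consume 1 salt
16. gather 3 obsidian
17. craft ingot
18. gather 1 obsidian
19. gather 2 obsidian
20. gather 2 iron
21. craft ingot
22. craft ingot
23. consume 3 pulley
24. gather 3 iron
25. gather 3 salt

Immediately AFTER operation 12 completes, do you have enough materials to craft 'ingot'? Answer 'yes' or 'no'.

After 1 (gather 3 iron): iron=3
After 2 (craft stick): stick=1
After 3 (gather 2 salt): salt=2 stick=1
After 4 (craft pulley): pulley=3 stick=1
After 5 (gather 2 iron): iron=2 pulley=3 stick=1
After 6 (gather 2 obsidian): iron=2 obsidian=2 pulley=3 stick=1
After 7 (consume 1 obsidian): iron=2 obsidian=1 pulley=3 stick=1
After 8 (gather 1 obsidian): iron=2 obsidian=2 pulley=3 stick=1
After 9 (craft ingot): ingot=4 iron=2 pulley=3 stick=1
After 10 (gather 1 salt): ingot=4 iron=2 pulley=3 salt=1 stick=1
After 11 (gather 3 iron): ingot=4 iron=5 pulley=3 salt=1 stick=1
After 12 (craft stick): ingot=4 iron=2 pulley=3 salt=1 stick=2

Answer: no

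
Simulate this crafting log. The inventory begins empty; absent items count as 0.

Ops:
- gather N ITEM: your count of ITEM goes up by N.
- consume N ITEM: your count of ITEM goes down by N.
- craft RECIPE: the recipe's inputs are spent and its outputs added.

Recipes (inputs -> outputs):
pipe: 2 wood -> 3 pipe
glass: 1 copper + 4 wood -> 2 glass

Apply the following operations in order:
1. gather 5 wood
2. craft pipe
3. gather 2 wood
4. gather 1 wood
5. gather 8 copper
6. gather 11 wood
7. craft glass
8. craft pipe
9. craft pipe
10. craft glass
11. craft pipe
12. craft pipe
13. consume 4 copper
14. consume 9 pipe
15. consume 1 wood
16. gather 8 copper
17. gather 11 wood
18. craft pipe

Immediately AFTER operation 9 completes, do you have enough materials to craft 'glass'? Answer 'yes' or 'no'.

Answer: yes

Derivation:
After 1 (gather 5 wood): wood=5
After 2 (craft pipe): pipe=3 wood=3
After 3 (gather 2 wood): pipe=3 wood=5
After 4 (gather 1 wood): pipe=3 wood=6
After 5 (gather 8 copper): copper=8 pipe=3 wood=6
After 6 (gather 11 wood): copper=8 pipe=3 wood=17
After 7 (craft glass): copper=7 glass=2 pipe=3 wood=13
After 8 (craft pipe): copper=7 glass=2 pipe=6 wood=11
After 9 (craft pipe): copper=7 glass=2 pipe=9 wood=9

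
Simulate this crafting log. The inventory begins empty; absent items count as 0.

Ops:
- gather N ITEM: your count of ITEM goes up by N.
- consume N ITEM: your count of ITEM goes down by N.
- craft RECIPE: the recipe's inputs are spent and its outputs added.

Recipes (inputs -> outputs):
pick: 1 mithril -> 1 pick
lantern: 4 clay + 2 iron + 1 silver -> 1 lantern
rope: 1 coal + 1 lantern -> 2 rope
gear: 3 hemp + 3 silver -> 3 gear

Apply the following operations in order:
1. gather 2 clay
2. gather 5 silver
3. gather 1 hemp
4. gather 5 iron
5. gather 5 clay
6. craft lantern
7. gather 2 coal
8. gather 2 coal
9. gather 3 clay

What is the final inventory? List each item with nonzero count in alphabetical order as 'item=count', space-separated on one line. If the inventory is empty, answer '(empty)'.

Answer: clay=6 coal=4 hemp=1 iron=3 lantern=1 silver=4

Derivation:
After 1 (gather 2 clay): clay=2
After 2 (gather 5 silver): clay=2 silver=5
After 3 (gather 1 hemp): clay=2 hemp=1 silver=5
After 4 (gather 5 iron): clay=2 hemp=1 iron=5 silver=5
After 5 (gather 5 clay): clay=7 hemp=1 iron=5 silver=5
After 6 (craft lantern): clay=3 hemp=1 iron=3 lantern=1 silver=4
After 7 (gather 2 coal): clay=3 coal=2 hemp=1 iron=3 lantern=1 silver=4
After 8 (gather 2 coal): clay=3 coal=4 hemp=1 iron=3 lantern=1 silver=4
After 9 (gather 3 clay): clay=6 coal=4 hemp=1 iron=3 lantern=1 silver=4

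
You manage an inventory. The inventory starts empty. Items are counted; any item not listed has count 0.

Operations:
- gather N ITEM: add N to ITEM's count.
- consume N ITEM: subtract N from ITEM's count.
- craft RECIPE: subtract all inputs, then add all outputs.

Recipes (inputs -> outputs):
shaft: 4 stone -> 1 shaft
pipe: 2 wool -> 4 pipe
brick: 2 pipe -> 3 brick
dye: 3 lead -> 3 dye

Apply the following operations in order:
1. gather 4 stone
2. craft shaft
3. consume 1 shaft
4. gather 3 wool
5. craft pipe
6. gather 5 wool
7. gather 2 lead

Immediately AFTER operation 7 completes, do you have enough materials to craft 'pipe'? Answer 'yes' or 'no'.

Answer: yes

Derivation:
After 1 (gather 4 stone): stone=4
After 2 (craft shaft): shaft=1
After 3 (consume 1 shaft): (empty)
After 4 (gather 3 wool): wool=3
After 5 (craft pipe): pipe=4 wool=1
After 6 (gather 5 wool): pipe=4 wool=6
After 7 (gather 2 lead): lead=2 pipe=4 wool=6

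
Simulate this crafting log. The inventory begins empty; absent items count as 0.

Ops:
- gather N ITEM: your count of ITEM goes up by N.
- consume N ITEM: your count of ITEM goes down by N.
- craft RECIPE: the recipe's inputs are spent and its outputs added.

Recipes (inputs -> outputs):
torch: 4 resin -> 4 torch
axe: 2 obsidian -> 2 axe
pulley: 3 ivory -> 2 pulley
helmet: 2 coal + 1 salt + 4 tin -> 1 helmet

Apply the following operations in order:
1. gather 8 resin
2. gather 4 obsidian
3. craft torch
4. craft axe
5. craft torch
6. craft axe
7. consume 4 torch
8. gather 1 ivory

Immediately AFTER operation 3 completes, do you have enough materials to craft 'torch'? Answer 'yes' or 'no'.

Answer: yes

Derivation:
After 1 (gather 8 resin): resin=8
After 2 (gather 4 obsidian): obsidian=4 resin=8
After 3 (craft torch): obsidian=4 resin=4 torch=4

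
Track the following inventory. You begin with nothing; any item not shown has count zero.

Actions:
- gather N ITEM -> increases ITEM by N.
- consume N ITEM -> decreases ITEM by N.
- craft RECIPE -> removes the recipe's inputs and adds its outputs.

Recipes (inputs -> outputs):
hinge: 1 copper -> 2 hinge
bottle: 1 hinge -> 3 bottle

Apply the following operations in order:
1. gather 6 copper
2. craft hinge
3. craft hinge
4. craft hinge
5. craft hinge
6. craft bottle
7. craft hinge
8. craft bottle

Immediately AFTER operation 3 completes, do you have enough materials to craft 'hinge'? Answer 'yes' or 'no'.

After 1 (gather 6 copper): copper=6
After 2 (craft hinge): copper=5 hinge=2
After 3 (craft hinge): copper=4 hinge=4

Answer: yes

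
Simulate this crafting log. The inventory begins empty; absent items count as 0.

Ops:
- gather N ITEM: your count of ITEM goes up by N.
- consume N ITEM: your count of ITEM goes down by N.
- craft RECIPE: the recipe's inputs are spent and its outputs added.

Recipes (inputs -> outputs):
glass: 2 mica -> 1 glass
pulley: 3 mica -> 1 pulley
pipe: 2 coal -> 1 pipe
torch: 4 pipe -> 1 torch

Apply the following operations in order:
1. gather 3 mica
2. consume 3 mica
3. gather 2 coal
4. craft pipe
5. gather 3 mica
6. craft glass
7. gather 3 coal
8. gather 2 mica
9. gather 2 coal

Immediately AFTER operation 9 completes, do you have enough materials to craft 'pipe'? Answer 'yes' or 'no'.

Answer: yes

Derivation:
After 1 (gather 3 mica): mica=3
After 2 (consume 3 mica): (empty)
After 3 (gather 2 coal): coal=2
After 4 (craft pipe): pipe=1
After 5 (gather 3 mica): mica=3 pipe=1
After 6 (craft glass): glass=1 mica=1 pipe=1
After 7 (gather 3 coal): coal=3 glass=1 mica=1 pipe=1
After 8 (gather 2 mica): coal=3 glass=1 mica=3 pipe=1
After 9 (gather 2 coal): coal=5 glass=1 mica=3 pipe=1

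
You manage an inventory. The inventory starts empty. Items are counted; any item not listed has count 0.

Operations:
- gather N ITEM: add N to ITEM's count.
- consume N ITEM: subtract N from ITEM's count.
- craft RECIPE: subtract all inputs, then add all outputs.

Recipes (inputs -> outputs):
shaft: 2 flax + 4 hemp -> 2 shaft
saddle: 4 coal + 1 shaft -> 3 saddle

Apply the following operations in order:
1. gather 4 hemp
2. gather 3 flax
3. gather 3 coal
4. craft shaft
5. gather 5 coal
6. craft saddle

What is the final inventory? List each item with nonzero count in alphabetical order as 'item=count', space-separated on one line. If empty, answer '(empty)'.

After 1 (gather 4 hemp): hemp=4
After 2 (gather 3 flax): flax=3 hemp=4
After 3 (gather 3 coal): coal=3 flax=3 hemp=4
After 4 (craft shaft): coal=3 flax=1 shaft=2
After 5 (gather 5 coal): coal=8 flax=1 shaft=2
After 6 (craft saddle): coal=4 flax=1 saddle=3 shaft=1

Answer: coal=4 flax=1 saddle=3 shaft=1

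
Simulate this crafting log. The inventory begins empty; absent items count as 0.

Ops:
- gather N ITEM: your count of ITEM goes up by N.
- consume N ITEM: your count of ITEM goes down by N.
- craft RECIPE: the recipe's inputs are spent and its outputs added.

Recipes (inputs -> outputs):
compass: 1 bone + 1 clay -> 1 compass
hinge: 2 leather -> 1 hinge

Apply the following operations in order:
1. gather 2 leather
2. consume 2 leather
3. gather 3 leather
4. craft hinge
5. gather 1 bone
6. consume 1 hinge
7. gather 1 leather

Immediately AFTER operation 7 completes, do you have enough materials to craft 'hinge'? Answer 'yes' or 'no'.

Answer: yes

Derivation:
After 1 (gather 2 leather): leather=2
After 2 (consume 2 leather): (empty)
After 3 (gather 3 leather): leather=3
After 4 (craft hinge): hinge=1 leather=1
After 5 (gather 1 bone): bone=1 hinge=1 leather=1
After 6 (consume 1 hinge): bone=1 leather=1
After 7 (gather 1 leather): bone=1 leather=2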